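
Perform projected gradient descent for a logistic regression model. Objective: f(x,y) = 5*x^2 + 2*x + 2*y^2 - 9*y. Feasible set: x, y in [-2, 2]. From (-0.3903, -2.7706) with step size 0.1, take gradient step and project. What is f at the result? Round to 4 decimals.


Step 1: Compute gradient at (-0.3903, -2.7706).
grad_x = 2*5*-0.3903 + 2 = -1.903
grad_y = 2*2*-2.7706 - 9 = -20.0824
Step 2: Gradient step.
x_raw = -0.3903 - 0.1*-1.903 = -0.2
y_raw = -2.7706 - 0.1*-20.0824 = -0.7624
Step 3: Project onto [-2, 2].
x_proj = clip(-0.2) = -0.2
y_proj = clip(-0.7624) = -0.7624
Step 4: Evaluate f.
f(-0.2, -0.7624) = 7.8236


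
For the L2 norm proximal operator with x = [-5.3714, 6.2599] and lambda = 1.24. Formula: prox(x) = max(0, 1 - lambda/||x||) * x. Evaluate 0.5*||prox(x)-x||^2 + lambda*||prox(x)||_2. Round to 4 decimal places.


Step 1: Compute ||x||.
||x|| = 8.2485
Step 2: Compute scaling factor.
scale = max(0, 1 - 1.24/8.2485) = 0.8497
Step 3: prox(x) = [-4.5639, 5.3189]
||prox(x)|| = 7.0085
Step 4: Proximal objective.
0.5*||prox-x||^2 = 0.7688
lambda*||prox|| = 8.6905
Total = 9.4594


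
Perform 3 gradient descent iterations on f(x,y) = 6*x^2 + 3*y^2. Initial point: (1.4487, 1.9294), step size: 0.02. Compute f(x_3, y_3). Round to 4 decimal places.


Gradient descent on f(x,y) = 6*x^2 + 3*y^2.
Starting point: (1.4487, 1.9294), alpha = 0.02
Step 1: grad_x = 2*6*1.4487 = 17.3844, grad_y = 2*3*1.9294 = 11.5764
  x_1 = 1.4487 - 0.02*17.3844 = 1.101
  y_1 = 1.9294 - 0.02*11.5764 = 1.6979
Step 2: grad_x = 2*6*1.101 = 13.2121, grad_y = 2*3*1.6979 = 10.1872
  x_2 = 1.101 - 0.02*13.2121 = 0.8368
  y_2 = 1.6979 - 0.02*10.1872 = 1.4941
Step 3: grad_x = 2*6*0.8368 = 10.0412, grad_y = 2*3*1.4941 = 8.9648
  x_3 = 0.8368 - 0.02*10.0412 = 0.6359
  y_3 = 1.4941 - 0.02*8.9648 = 1.3148
f(0.6359, 1.3148) = 6*0.6359^2 + 3*1.3148^2 = 7.6129


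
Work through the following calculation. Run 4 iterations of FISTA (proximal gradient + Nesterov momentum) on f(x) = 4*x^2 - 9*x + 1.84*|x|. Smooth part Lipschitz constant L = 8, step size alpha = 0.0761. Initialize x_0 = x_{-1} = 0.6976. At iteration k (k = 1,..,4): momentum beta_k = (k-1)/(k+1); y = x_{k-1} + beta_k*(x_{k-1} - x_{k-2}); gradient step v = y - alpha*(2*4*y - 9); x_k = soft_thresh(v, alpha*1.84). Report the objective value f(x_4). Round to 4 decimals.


FISTA on f(x) = 4*x^2 - 9*x + 1.84*|x|
L = 8, alpha = 0.0761
Iteration 1: beta = 0.0, y = 0.6976 + 0.0*(0.6976 - 0.6976) = 0.6976
  grad(y) = -3.4192, v = y - alpha*grad = 0.9578
  prox(v) = soft_thresh(0.9578, 0.14) = 0.8178
Iteration 2: beta = 0.3333, y = 0.8178 + 0.3333*(0.8178 - 0.6976) = 0.8578
  grad(y) = -2.1373, v = y - alpha*grad = 1.0205
  prox(v) = soft_thresh(1.0205, 0.14) = 0.8805
Iteration 3: beta = 0.5, y = 0.8805 + 0.5*(0.8805 - 0.8178) = 0.9118
  grad(y) = -1.7056, v = y - alpha*grad = 1.0416
  prox(v) = soft_thresh(1.0416, 0.14) = 0.9016
Iteration 4: beta = 0.6, y = 0.9016 + 0.6*(0.9016 - 0.8805) = 0.9142
  grad(y) = -1.6861, v = y - alpha*grad = 1.0426
  prox(v) = soft_thresh(1.0426, 0.14) = 0.9025
f(x_4) = 4*0.9025^2 - 9*0.9025 + 1.84*|0.9025| = -3.2039


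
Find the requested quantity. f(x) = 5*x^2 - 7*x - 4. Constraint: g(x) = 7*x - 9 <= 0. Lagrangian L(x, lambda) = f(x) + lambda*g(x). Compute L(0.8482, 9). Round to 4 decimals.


Step 1: Evaluate f(x).
f(0.8482) = 5*0.8482^2 - 7*0.8482 - 4 = -6.3402
Step 2: Evaluate g(x).
g(0.8482) = 7*0.8482 - 9 = -3.0626
Step 3: Compute Lagrangian.
L = -6.3402 + 9*-3.0626 = -33.9036


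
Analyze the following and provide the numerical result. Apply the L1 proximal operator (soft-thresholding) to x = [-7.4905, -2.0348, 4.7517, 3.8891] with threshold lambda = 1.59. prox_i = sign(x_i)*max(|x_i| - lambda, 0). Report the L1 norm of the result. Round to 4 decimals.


Soft-thresholding with lambda = 1.59:
prox(-7.4905) = sign(-7.4905)*max(|-7.4905| - 1.59, 0) = -5.9005
prox(-2.0348) = sign(-2.0348)*max(|-2.0348| - 1.59, 0) = -0.4448
prox(4.7517) = sign(4.7517)*max(|4.7517| - 1.59, 0) = 3.1617
prox(3.8891) = sign(3.8891)*max(|3.8891| - 1.59, 0) = 2.2991
prox(x) = [-5.9005, -0.4448, 3.1617, 2.2991]
||prox(x)||_1 = 5.9005 + 0.4448 + 3.1617 + 2.2991 = 11.8061


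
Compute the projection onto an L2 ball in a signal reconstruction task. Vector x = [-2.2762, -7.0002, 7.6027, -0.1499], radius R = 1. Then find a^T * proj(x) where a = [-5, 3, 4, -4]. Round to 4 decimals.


Step 1: Compute ||x|| (intermediates to 6 decimals).
||x|| = sqrt((-2.2762)^2 + (-7.0002)^2 + 7.6027^2 + (-0.1499)^2) = 10.583355
Step 2: Project.
Since ||x|| > R, scale = R/||x|| = 1/10.583355 = 0.094488, proj(x) = scale * x
proj(x) = [-0.215074, -0.661435, 0.718364, -0.014164]
Step 3: Dot product.
a^T * proj(x) = -5*(-0.215074) + 3*(-0.661435) + 4*0.718364 - 4*(-0.014164) = 2.0212


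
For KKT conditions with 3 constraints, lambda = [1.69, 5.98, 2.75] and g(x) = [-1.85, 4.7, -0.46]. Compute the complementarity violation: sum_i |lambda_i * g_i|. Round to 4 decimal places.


KKT complementary slackness check:
lambda_1 * g_1 = 1.69 * -1.85 = -3.1265
lambda_2 * g_2 = 5.98 * 4.7 = 28.106
lambda_3 * g_3 = 2.75 * -0.46 = -1.265
Total violation = 3.1265 + 28.106 + 1.265 = 32.4975


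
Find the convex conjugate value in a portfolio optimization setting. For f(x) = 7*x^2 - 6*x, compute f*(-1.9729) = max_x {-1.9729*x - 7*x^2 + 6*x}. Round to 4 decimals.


f*(y) = sup_x {y*x - a*x^2 - b*x} = sup_x {(y-b)*x - a*x^2}
FOC: (y - b) - 2a*x = 0 => x* = (y - b)/(2a)
x* = (-1.9729 + 6)/(2*7) = 0.2877
f*(-1.9729) = (y-b)^2/(4a) = (-1.9729 + 6)^2/(4*7)
= 16.2175/28 = 0.5792


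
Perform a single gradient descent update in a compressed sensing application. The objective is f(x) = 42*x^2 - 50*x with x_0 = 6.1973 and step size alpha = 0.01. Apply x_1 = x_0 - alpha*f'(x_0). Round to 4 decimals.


We compute the gradient at x_0 and apply the update.
f'(x) = 84*x - 50
f'(6.1973) = 84*6.1973 - 50 = 470.5732
x_1 = 6.1973 - 0.01*470.5732 = 1.4916


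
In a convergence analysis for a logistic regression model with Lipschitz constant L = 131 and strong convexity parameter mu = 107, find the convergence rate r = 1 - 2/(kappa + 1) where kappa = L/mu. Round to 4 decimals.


Step 1: Compute the condition number.
kappa = L/mu = 131/107 = 1.2243
Step 2: Compute the convergence rate.
r = 1 - 2/(kappa + 1) = 1 - 2*mu/(L + mu) = (L - mu)/(L + mu) = 24/238 = 0.1008


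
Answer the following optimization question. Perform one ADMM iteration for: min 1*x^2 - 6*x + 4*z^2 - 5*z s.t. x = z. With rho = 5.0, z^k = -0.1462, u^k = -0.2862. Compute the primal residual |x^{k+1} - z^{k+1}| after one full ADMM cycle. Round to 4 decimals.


ADMM iteration with rho = 5.0, z^k = -0.1462, u^k = -0.2862
Step 1: x-update.
Minimize 1*x^2 - 6*x + (5.0/2)*(x + 0.1462 - 0.2862)^2
FOC: (2*1 + 5.0)*x = 6 + 5.0*(-0.1462 + 0.2862)
x^{k+1} = 0.9571
Step 2: z-update.
Minimize 4*z^2 - 5*z + (5.0/2)*(0.9571 - z - 0.2862)^2
FOC: (2*4 + 5.0)*z = 5 + 5.0*(0.9571 - 0.2862)
z^{k+1} = 0.6427
Step 3: u-update.
u^{k+1} = -0.2862 + 0.9571 - 0.6427 = 0.0283
Step 4: Primal residual = |0.9571 - 0.6427| = 0.3145


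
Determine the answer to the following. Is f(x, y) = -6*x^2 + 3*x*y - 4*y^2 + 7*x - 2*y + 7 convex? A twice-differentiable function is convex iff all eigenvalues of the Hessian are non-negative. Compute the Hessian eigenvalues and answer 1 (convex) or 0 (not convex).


The Hessian of f(x,y) = -6*x^2 + 3*x*y - 4*y^2 + 7*x - 2*y + 7 is:
H = [[-12, 3], [3, -8]]
Trace = -12 - 8 = -20
Determinant = -12*-8 - (3)^2 = 87
Discriminant = (-20)^2 - 4*87 = 52.0
Eigenvalues: lambda_1 = -13.6056, lambda_2 = -6.3944
The function is not convex.

0


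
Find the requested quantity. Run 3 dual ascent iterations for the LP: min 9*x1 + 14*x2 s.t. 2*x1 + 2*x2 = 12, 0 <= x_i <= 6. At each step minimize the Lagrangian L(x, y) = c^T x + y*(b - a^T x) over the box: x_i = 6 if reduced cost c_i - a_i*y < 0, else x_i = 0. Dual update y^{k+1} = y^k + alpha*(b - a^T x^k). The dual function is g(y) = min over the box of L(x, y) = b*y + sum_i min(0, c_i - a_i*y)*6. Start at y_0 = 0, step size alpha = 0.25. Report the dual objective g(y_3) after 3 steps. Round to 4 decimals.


Dual ascent for LP: min 9*x1 + 14*x2, 2*x1 + 2*x2 = 12, 0 <= x_i <= 6
Step 1: y^k = 0.0, reduced costs: (9.0, 14.0)
  x^k = (0.0, 0.0), subgradient = b - a^T x = 12.0
  y^{k+1} = 0.0 + 0.25*12.0 = 3.0
Step 2: y^k = 3.0, reduced costs: (3.0, 8.0)
  x^k = (0.0, 0.0), subgradient = b - a^T x = 12.0
  y^{k+1} = 3.0 + 0.25*12.0 = 6.0
Step 3: y^k = 6.0, reduced costs: (-3.0, 2.0)
  x^k = (6.0, 0.0), subgradient = b - a^T x = 0.0
  y^{k+1} = 6.0 + 0.25*0.0 = 6.0
Dual objective at y_3 = 6.0: reduced costs (-3.0, 2.0), box minimizer x = (6.0, 0.0)
g(y_3) = b*y + (c1 - a1*y)*x1 + (c2 - a2*y)*x2 = 12*6.0 + (-3.0)*6.0 + 2.0*0.0 = 72.0 - 18.0 + 0.0 = 54.0


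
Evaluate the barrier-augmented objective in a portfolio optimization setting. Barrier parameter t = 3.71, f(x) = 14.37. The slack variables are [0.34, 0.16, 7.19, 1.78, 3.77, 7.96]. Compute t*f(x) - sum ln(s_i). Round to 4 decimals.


Step 1: Compute log-barrier.
ln values: [-1.0788, -1.8326, 1.9727, 0.5766, 1.3271, 2.0744]
phi = -(-1.0788 - 1.8326 + 1.9727 + 0.5766 + 1.3271 + 2.0744) = -3.0394
Step 2: Compute augmented objective.
t*f(x) = 3.71*14.37 = 53.3127
Total = 53.3127 - 3.0394 = 50.2733


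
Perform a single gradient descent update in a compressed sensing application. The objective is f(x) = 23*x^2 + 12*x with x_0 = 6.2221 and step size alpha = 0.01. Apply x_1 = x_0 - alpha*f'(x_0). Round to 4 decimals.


We compute the gradient at x_0 and apply the update.
f'(x) = 46*x + 12
f'(6.2221) = 46*6.2221 + 12 = 298.2166
x_1 = 6.2221 - 0.01*298.2166 = 3.2399


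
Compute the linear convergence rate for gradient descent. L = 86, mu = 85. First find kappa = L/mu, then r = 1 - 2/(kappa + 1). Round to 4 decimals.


Step 1: Compute the condition number.
kappa = L/mu = 86/85 = 1.0118
Step 2: Compute the convergence rate.
r = 1 - 2/(kappa + 1) = 1 - 2*mu/(L + mu) = (L - mu)/(L + mu) = 1/171 = 0.0058


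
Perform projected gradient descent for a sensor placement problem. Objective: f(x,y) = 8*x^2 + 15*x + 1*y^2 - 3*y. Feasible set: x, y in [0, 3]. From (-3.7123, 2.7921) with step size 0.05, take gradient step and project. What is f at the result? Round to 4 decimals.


Step 1: Compute gradient at (-3.7123, 2.7921).
grad_x = 2*8*-3.7123 + 15 = -44.3968
grad_y = 2*1*2.7921 - 3 = 2.5842
Step 2: Gradient step.
x_raw = -3.7123 - 0.05*-44.3968 = -1.4925
y_raw = 2.7921 - 0.05*2.5842 = 2.6629
Step 3: Project onto [0, 3].
x_proj = clip(-1.4925) = 0.0
y_proj = clip(2.6629) = 2.6629
Step 4: Evaluate f.
f(0.0, 2.6629) = -0.8977


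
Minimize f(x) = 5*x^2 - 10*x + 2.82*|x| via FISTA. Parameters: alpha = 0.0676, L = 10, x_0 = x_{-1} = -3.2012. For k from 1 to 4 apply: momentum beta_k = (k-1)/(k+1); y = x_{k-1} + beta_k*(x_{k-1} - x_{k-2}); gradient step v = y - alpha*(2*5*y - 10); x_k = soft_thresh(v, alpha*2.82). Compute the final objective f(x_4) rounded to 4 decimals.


FISTA on f(x) = 5*x^2 - 10*x + 2.82*|x|
L = 10, alpha = 0.0676
Iteration 1: beta = 0.0, y = -3.2012 + 0.0*(-3.2012 + 3.2012) = -3.2012
  grad(y) = -42.012, v = y - alpha*grad = -0.3612
  prox(v) = soft_thresh(-0.3612, 0.1906) = -0.1706
Iteration 2: beta = 0.3333, y = -0.1706 + 0.3333*(-0.1706 + 3.2012) = 0.8397
  grad(y) = -1.6034, v = y - alpha*grad = 0.948
  prox(v) = soft_thresh(0.948, 0.1906) = 0.7574
Iteration 3: beta = 0.5, y = 0.7574 + 0.5*(0.7574 + 0.1706) = 1.2214
  grad(y) = 2.214, v = y - alpha*grad = 1.0717
  prox(v) = soft_thresh(1.0717, 0.1906) = 0.8811
Iteration 4: beta = 0.6, y = 0.8811 + 0.6*(0.8811 - 0.7574) = 0.9553
  grad(y) = -0.4469, v = y - alpha*grad = 0.9855
  prox(v) = soft_thresh(0.9855, 0.1906) = 0.7949
f(x_4) = 5*0.7949^2 - 10*0.7949 + 2.82*|0.7949| = -2.5481


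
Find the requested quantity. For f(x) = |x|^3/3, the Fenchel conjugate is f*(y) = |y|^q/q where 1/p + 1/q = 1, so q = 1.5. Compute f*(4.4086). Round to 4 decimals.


The conjugate exponent q satisfies 1/p + 1/q = 1.
p = 3, so q = 3/(3 - 1) = 1.5
|y|^q = 4.4086^1.5 = 9.2566
f*(4.4086) = 9.2566 / 1.5 = 6.1711


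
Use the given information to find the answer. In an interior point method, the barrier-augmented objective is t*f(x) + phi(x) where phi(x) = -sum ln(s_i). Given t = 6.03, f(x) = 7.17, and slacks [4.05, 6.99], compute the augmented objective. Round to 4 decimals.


Step 1: Compute log-barrier.
ln values: [1.3987, 1.9445]
phi = -(1.3987 + 1.9445) = -3.3432
Step 2: Compute augmented objective.
t*f(x) = 6.03*7.17 = 43.2351
Total = 43.2351 - 3.3432 = 39.8919


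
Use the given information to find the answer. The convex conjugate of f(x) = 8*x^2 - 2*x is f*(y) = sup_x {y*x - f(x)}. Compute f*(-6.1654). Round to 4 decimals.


f*(y) = sup_x {y*x - a*x^2 - b*x} = sup_x {(y-b)*x - a*x^2}
FOC: (y - b) - 2a*x = 0 => x* = (y - b)/(2a)
x* = (-6.1654 + 2)/(2*8) = -0.2603
f*(-6.1654) = (y-b)^2/(4a) = (-6.1654 + 2)^2/(4*8)
= 17.3506/32 = 0.5422


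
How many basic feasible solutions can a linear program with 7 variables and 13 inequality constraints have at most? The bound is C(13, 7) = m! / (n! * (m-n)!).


Each vertex corresponds to some choice of n active constraints out of m, so the number of vertices is at most C(m, n) = m! / (n!(m-n)!).
m = 13, n = 7
Numerator: 13 * 12 * 11 * 10 * 9 * 8 * 7
Denominator: 7! = 5040
C(13, 7) = 1716


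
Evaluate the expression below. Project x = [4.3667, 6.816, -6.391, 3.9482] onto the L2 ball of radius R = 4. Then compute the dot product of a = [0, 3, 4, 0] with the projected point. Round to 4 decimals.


Step 1: Compute ||x|| (intermediates to 6 decimals).
||x|| = sqrt(4.3667^2 + 6.816^2 + (-6.391)^2 + 3.9482^2) = 11.043509
Step 2: Project.
Since ||x|| > R, scale = R/||x|| = 4/11.043509 = 0.362204, proj(x) = scale * x
proj(x) = [1.581636, 2.468782, -2.314846, 1.430054]
Step 3: Dot product.
a^T * proj(x) = 0*1.581636 + 3*2.468782 + 4*(-2.314846) + 0*1.430054 = -1.853


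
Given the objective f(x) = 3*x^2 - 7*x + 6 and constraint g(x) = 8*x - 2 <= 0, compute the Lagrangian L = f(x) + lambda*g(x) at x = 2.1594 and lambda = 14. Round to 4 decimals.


Step 1: Evaluate f(x).
f(2.1594) = 3*2.1594^2 - 7*2.1594 + 6 = 4.8732
Step 2: Evaluate g(x).
g(2.1594) = 8*2.1594 - 2 = 15.2752
Step 3: Compute Lagrangian.
L = 4.8732 + 14*15.2752 = 218.726


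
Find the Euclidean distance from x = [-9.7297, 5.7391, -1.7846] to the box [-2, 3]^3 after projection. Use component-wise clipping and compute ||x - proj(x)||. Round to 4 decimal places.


Project each component onto [-2, 3].
clip(-9.7297) = -2.0, clip(5.7391) = 3.0, clip(-1.7846) = -1.7846
Projection = [-2.0, 3.0, -1.7846]
Squared diffs: [59.7483, 7.5027, 0.0]
Distance = sqrt(67.251) = 8.2007


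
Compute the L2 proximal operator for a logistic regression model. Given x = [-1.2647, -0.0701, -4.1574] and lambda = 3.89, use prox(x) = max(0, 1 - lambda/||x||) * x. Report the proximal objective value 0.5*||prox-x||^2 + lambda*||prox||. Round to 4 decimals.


Step 1: Compute ||x||.
||x|| = 4.3461
Step 2: Compute scaling factor.
scale = max(0, 1 - 3.89/4.3461) = 0.1049
Step 3: prox(x) = [-0.1327, -0.0074, -0.4363]
||prox(x)|| = 0.4561
Step 4: Proximal objective.
0.5*||prox-x||^2 = 7.5661
lambda*||prox|| = 1.7742
Total = 9.3402


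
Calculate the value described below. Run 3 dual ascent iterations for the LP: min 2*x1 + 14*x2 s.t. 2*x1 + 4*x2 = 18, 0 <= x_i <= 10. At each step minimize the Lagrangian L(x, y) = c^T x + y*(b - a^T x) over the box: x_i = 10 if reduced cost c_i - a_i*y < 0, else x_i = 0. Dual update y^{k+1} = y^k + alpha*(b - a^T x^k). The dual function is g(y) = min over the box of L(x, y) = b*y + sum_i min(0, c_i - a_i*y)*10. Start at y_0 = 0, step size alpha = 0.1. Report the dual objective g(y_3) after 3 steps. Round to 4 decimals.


Dual ascent for LP: min 2*x1 + 14*x2, 2*x1 + 4*x2 = 18, 0 <= x_i <= 10
Step 1: y^k = 0.0, reduced costs: (2.0, 14.0)
  x^k = (0.0, 0.0), subgradient = b - a^T x = 18.0
  y^{k+1} = 0.0 + 0.1*18.0 = 1.8
Step 2: y^k = 1.8, reduced costs: (-1.6, 6.8)
  x^k = (10.0, 0.0), subgradient = b - a^T x = -2.0
  y^{k+1} = 1.8 + 0.1*-2.0 = 1.6
Step 3: y^k = 1.6, reduced costs: (-1.2, 7.6)
  x^k = (10.0, 0.0), subgradient = b - a^T x = -2.0
  y^{k+1} = 1.6 + 0.1*-2.0 = 1.4
Dual objective at y_3 = 1.4: reduced costs (-0.8, 8.4), box minimizer x = (10.0, 0.0)
g(y_3) = b*y + (c1 - a1*y)*x1 + (c2 - a2*y)*x2 = 18*1.4 + (-0.8)*10.0 + 8.4*0.0 = 25.2 - 8.0 + 0.0 = 17.2


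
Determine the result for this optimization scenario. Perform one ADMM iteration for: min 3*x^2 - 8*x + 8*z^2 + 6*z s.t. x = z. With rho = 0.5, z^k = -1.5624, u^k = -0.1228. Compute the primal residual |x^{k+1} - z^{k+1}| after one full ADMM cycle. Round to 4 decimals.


ADMM iteration with rho = 0.5, z^k = -1.5624, u^k = -0.1228
Step 1: x-update.
Minimize 3*x^2 - 8*x + (0.5/2)*(x + 1.5624 - 0.1228)^2
FOC: (2*3 + 0.5)*x = 8 + 0.5*(-1.5624 + 0.1228)
x^{k+1} = 1.12
Step 2: z-update.
Minimize 8*z^2 + 6*z + (0.5/2)*(1.12 - z - 0.1228)^2
FOC: (2*8 + 0.5)*z = -6 + 0.5*(1.12 - 0.1228)
z^{k+1} = -0.3334
Step 3: u-update.
u^{k+1} = -0.1228 + 1.12 + 0.3334 = 1.3306
Step 4: Primal residual = |1.12 + 0.3334| = 1.4534


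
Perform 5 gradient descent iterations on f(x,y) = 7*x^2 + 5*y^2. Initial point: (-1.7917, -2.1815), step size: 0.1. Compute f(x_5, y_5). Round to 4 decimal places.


Gradient descent on f(x,y) = 7*x^2 + 5*y^2.
Starting point: (-1.7917, -2.1815), alpha = 0.1
Step 1: grad_x = 2*7*-1.7917 = -25.0838, grad_y = 2*5*-2.1815 = -21.815
  x_1 = -1.7917 - 0.1*-25.0838 = 0.7167
  y_1 = -2.1815 - 0.1*-21.815 = 0.0
Step 2: grad_x = 2*7*0.7167 = 10.0335, grad_y = 2*5*0.0 = 0.0
  x_2 = 0.7167 - 0.1*10.0335 = -0.2867
  y_2 = 0.0 - 0.1*0.0 = 0.0
Step 3: grad_x = 2*7*-0.2867 = -4.0134, grad_y = 2*5*0.0 = 0.0
  x_3 = -0.2867 - 0.1*-4.0134 = 0.1147
  y_3 = 0.0 - 0.1*0.0 = 0.0
Step 4: grad_x = 2*7*0.1147 = 1.6054, grad_y = 2*5*0.0 = 0.0
  x_4 = 0.1147 - 0.1*1.6054 = -0.0459
  y_4 = 0.0 - 0.1*0.0 = 0.0
Step 5: grad_x = 2*7*-0.0459 = -0.6421, grad_y = 2*5*0.0 = 0.0
  x_5 = -0.0459 - 0.1*-0.6421 = 0.0183
  y_5 = 0.0 - 0.1*0.0 = 0.0
f(0.0183, 0.0) = 7*0.0183^2 + 5*0.0^2 = 0.0024


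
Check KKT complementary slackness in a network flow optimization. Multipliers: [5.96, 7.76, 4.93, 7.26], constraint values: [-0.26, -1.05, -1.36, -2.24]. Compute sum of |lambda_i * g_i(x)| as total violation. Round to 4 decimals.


KKT complementary slackness check:
lambda_1 * g_1 = 5.96 * -0.26 = -1.5496
lambda_2 * g_2 = 7.76 * -1.05 = -8.148
lambda_3 * g_3 = 4.93 * -1.36 = -6.7048
lambda_4 * g_4 = 7.26 * -2.24 = -16.2624
Total violation = 1.5496 + 8.148 + 6.7048 + 16.2624 = 32.6648


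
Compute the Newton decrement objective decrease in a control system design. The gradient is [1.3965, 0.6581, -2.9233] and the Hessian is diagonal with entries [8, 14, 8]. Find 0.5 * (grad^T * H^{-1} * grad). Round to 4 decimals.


Step 1: H is diagonal, so H^(-1) * g = [0.1746, 0.047, -0.3654].
Step 2: g^T H^(-1) g = sum_i g_i^2 / H_ii
  = (1.3965)^2/8 + (0.6581)^2/14 + (-2.9233)^2/8
  = 0.2438 + 0.0309 + 1.0682 = 1.3429
Step 3: Objective decrease = 0.5 * g^T H^(-1) g = 0.6715


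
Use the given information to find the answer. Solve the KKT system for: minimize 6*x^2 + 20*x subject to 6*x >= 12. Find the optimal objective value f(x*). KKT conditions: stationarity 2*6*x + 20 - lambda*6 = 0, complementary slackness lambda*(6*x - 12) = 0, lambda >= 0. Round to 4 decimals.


Step 1: Try lambda = 0 (constraint inactive).
x_unc = -20/(2*6) = -1.6667
Check: 6*-1.6667 = -10.0002 < 12 -- violated!
Step 2: Constraint must be active: 6*x = 12
x* = 12/6 = 2.0
lambda = (2*6*2.0 + 20)/6 = 7.3333
Step 3: Compute optimal value.
f(x*) = 6*2.0^2 + 20*2.0 = 64.0


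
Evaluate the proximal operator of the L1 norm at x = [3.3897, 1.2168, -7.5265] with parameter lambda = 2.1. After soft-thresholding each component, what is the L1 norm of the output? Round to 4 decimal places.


Soft-thresholding with lambda = 2.1:
prox(3.3897) = sign(3.3897)*max(|3.3897| - 2.1, 0) = 1.2897
prox(1.2168) = sign(1.2168)*max(|1.2168| - 2.1, 0) = 0.0
prox(-7.5265) = sign(-7.5265)*max(|-7.5265| - 2.1, 0) = -5.4265
prox(x) = [1.2897, 0.0, -5.4265]
||prox(x)||_1 = 1.2897 + 0.0 + 5.4265 = 6.7162


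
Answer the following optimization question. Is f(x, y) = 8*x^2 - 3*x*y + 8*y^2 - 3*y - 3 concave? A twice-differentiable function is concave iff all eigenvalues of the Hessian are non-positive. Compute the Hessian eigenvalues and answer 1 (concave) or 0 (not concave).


The Hessian of f(x,y) = 8*x^2 - 3*x*y + 8*y^2 - 3*y - 3 is:
H = [[16, -3], [-3, 16]]
Trace = 16 + 16 = 32
Determinant = 16*16 - (-3)^2 = 247
Discriminant = (32)^2 - 4*247 = 36.0
Eigenvalues: lambda_1 = 13.0, lambda_2 = 19.0
The function is not concave.

0


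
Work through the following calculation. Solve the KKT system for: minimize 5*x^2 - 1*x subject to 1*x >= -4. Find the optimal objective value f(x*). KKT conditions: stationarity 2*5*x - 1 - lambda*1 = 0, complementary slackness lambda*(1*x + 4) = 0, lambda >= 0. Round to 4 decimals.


Step 1: Try lambda = 0 (constraint inactive).
Stationarity: 2*5*x - 1 = 0
x* = 1/(2*5) = 0.1
Check constraint: 1*0.1 = 0.1 >= -4 -- satisfied.
Step 2: Compute optimal value.
f(x*) = 5*0.1^2 - 1*0.1 = -0.05


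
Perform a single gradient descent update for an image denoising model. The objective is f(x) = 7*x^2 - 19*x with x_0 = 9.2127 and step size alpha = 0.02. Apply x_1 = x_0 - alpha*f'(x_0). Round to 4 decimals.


We compute the gradient at x_0 and apply the update.
f'(x) = 14*x - 19
f'(9.2127) = 14*9.2127 - 19 = 109.9778
x_1 = 9.2127 - 0.02*109.9778 = 7.0131


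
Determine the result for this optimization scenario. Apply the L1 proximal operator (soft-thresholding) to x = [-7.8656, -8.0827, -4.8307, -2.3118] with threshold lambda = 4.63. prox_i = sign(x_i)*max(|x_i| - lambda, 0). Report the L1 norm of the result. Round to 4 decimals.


Soft-thresholding with lambda = 4.63:
prox(-7.8656) = sign(-7.8656)*max(|-7.8656| - 4.63, 0) = -3.2356
prox(-8.0827) = sign(-8.0827)*max(|-8.0827| - 4.63, 0) = -3.4527
prox(-4.8307) = sign(-4.8307)*max(|-4.8307| - 4.63, 0) = -0.2007
prox(-2.3118) = sign(-2.3118)*max(|-2.3118| - 4.63, 0) = 0.0
prox(x) = [-3.2356, -3.4527, -0.2007, 0.0]
||prox(x)||_1 = 3.2356 + 3.4527 + 0.2007 + 0.0 = 6.889


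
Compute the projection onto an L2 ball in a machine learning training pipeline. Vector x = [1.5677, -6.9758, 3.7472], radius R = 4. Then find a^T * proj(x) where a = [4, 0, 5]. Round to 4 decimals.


Step 1: Compute ||x|| (intermediates to 6 decimals).
||x|| = sqrt(1.5677^2 + (-6.9758)^2 + 3.7472^2) = 8.072235
Step 2: Project.
Since ||x|| > R, scale = R/||x|| = 4/8.072235 = 0.495526, proj(x) = scale * x
proj(x) = [0.776836, -3.45669, 1.856835]
Step 3: Dot product.
a^T * proj(x) = 4*0.776836 + 0*(-3.45669) + 5*1.856835 = 12.3915


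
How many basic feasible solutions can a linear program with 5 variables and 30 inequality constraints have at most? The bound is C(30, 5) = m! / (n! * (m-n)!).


Each vertex corresponds to some choice of n active constraints out of m, so the number of vertices is at most C(m, n) = m! / (n!(m-n)!).
m = 30, n = 5
Numerator: 30 * 29 * 28 * 27 * 26
Denominator: 5! = 120
C(30, 5) = 142506


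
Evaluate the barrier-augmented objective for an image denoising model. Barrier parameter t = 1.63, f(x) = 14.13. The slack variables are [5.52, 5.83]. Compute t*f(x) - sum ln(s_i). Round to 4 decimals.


Step 1: Compute log-barrier.
ln values: [1.7084, 1.763]
phi = -(1.7084 + 1.763) = -3.4714
Step 2: Compute augmented objective.
t*f(x) = 1.63*14.13 = 23.0319
Total = 23.0319 - 3.4714 = 19.5605


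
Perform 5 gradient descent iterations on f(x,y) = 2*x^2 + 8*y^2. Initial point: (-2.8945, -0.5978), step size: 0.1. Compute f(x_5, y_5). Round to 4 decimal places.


Gradient descent on f(x,y) = 2*x^2 + 8*y^2.
Starting point: (-2.8945, -0.5978), alpha = 0.1
Step 1: grad_x = 2*2*-2.8945 = -11.578, grad_y = 2*8*-0.5978 = -9.5648
  x_1 = -2.8945 - 0.1*-11.578 = -1.7367
  y_1 = -0.5978 - 0.1*-9.5648 = 0.3587
Step 2: grad_x = 2*2*-1.7367 = -6.9468, grad_y = 2*8*0.3587 = 5.7389
  x_2 = -1.7367 - 0.1*-6.9468 = -1.042
  y_2 = 0.3587 - 0.1*5.7389 = -0.2152
Step 3: grad_x = 2*2*-1.042 = -4.1681, grad_y = 2*8*-0.2152 = -3.4433
  x_3 = -1.042 - 0.1*-4.1681 = -0.6252
  y_3 = -0.2152 - 0.1*-3.4433 = 0.1291
Step 4: grad_x = 2*2*-0.6252 = -2.5008, grad_y = 2*8*0.1291 = 2.066
  x_4 = -0.6252 - 0.1*-2.5008 = -0.3751
  y_4 = 0.1291 - 0.1*2.066 = -0.0775
Step 5: grad_x = 2*2*-0.3751 = -1.5005, grad_y = 2*8*-0.0775 = -1.2396
  x_5 = -0.3751 - 0.1*-1.5005 = -0.2251
  y_5 = -0.0775 - 0.1*-1.2396 = 0.0465
f(-0.2251, 0.0465) = 2*(-0.2251)^2 + 8*0.0465^2 = 0.1186


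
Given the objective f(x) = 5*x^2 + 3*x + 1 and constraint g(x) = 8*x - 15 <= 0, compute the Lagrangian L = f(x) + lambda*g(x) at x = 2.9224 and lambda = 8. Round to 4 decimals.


Step 1: Evaluate f(x).
f(2.9224) = 5*2.9224^2 + 3*2.9224 + 1 = 52.4693
Step 2: Evaluate g(x).
g(2.9224) = 8*2.9224 - 15 = 8.3792
Step 3: Compute Lagrangian.
L = 52.4693 + 8*8.3792 = 119.5029


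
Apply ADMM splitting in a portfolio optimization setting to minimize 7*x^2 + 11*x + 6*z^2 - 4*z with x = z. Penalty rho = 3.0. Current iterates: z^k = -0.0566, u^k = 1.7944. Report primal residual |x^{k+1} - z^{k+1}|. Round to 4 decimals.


ADMM iteration with rho = 3.0, z^k = -0.0566, u^k = 1.7944
Step 1: x-update.
Minimize 7*x^2 + 11*x + (3.0/2)*(x + 0.0566 + 1.7944)^2
FOC: (2*7 + 3.0)*x = -11 + 3.0*(-0.0566 - 1.7944)
x^{k+1} = -0.9737
Step 2: z-update.
Minimize 6*z^2 - 4*z + (3.0/2)*(-0.9737 - z + 1.7944)^2
FOC: (2*6 + 3.0)*z = 4 + 3.0*(-0.9737 + 1.7944)
z^{k+1} = 0.4308
Step 3: u-update.
u^{k+1} = 1.7944 - 0.9737 - 0.4308 = 0.3899
Step 4: Primal residual = |-0.9737 - 0.4308| = 1.4045


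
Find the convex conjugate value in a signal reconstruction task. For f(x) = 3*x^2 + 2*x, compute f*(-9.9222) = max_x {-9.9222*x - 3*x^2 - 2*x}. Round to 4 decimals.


f*(y) = sup_x {y*x - a*x^2 - b*x} = sup_x {(y-b)*x - a*x^2}
FOC: (y - b) - 2a*x = 0 => x* = (y - b)/(2a)
x* = (-9.9222 - 2)/(2*3) = -1.987
f*(-9.9222) = (y-b)^2/(4a) = (-9.9222 - 2)^2/(4*3)
= 142.1389/12 = 11.8449


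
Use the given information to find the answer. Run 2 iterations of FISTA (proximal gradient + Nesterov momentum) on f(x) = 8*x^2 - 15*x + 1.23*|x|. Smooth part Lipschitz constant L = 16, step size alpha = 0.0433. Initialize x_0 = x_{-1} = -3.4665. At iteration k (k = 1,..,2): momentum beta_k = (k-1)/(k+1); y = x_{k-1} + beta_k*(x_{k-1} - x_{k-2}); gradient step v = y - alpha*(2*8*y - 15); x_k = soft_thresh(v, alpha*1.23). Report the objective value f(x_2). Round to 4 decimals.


FISTA on f(x) = 8*x^2 - 15*x + 1.23*|x|
L = 16, alpha = 0.0433
Iteration 1: beta = 0.0, y = -3.4665 + 0.0*(-3.4665 + 3.4665) = -3.4665
  grad(y) = -70.464, v = y - alpha*grad = -0.4154
  prox(v) = soft_thresh(-0.4154, 0.0533) = -0.3621
Iteration 2: beta = 0.3333, y = -0.3621 + 0.3333*(-0.3621 + 3.4665) = 0.6726
  grad(y) = -4.2379, v = y - alpha*grad = 0.8561
  prox(v) = soft_thresh(0.8561, 0.0533) = 0.8029
f(x_2) = 8*0.8029^2 - 15*0.8029 + 1.23*|0.8029| = -5.8987


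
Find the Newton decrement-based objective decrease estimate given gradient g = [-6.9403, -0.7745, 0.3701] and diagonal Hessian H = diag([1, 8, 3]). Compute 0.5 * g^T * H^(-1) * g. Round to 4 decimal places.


Step 1: H is diagonal, so H^(-1) * g = [-6.9403, -0.0968, 0.1234].
Step 2: g^T H^(-1) g = sum_i g_i^2 / H_ii
  = (-6.9403)^2/1 + (-0.7745)^2/8 + (0.3701)^2/3
  = 48.1678 + 0.075 + 0.0457 = 48.2884
Step 3: Objective decrease = 0.5 * g^T H^(-1) g = 24.1442


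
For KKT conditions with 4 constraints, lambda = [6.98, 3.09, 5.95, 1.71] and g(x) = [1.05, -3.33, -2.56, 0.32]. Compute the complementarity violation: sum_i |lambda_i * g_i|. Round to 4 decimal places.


KKT complementary slackness check:
lambda_1 * g_1 = 6.98 * 1.05 = 7.329
lambda_2 * g_2 = 3.09 * -3.33 = -10.2897
lambda_3 * g_3 = 5.95 * -2.56 = -15.232
lambda_4 * g_4 = 1.71 * 0.32 = 0.5472
Total violation = 7.329 + 10.2897 + 15.232 + 0.5472 = 33.3979


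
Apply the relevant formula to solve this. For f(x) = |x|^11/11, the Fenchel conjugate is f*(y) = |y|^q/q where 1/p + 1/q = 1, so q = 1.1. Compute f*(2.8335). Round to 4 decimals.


The conjugate exponent q satisfies 1/p + 1/q = 1.
p = 11, so q = 11/(11 - 1) = 1.1
|y|^q = 2.8335^1.1 = 3.1445
f*(2.8335) = 3.1445 / 1.1 = 2.8587


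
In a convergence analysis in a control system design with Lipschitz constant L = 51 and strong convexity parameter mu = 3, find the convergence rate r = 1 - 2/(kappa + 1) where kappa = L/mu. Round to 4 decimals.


Step 1: Compute the condition number.
kappa = L/mu = 51/3 = 17.0
Step 2: Compute the convergence rate.
r = 1 - 2/(kappa + 1) = 1 - 2*mu/(L + mu) = (L - mu)/(L + mu) = 48/54 = 0.8889


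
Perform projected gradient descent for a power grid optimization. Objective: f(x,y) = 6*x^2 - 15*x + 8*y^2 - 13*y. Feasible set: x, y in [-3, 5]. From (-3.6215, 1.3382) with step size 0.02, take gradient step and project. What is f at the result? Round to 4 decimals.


Step 1: Compute gradient at (-3.6215, 1.3382).
grad_x = 2*6*-3.6215 - 15 = -58.458
grad_y = 2*8*1.3382 - 13 = 8.4112
Step 2: Gradient step.
x_raw = -3.6215 - 0.02*-58.458 = -2.4523
y_raw = 1.3382 - 0.02*8.4112 = 1.17
Step 3: Project onto [-3, 5].
x_proj = clip(-2.4523) = -2.4523
y_proj = clip(1.17) = 1.17
Step 4: Evaluate f.
f(-2.4523, 1.17) = 68.61


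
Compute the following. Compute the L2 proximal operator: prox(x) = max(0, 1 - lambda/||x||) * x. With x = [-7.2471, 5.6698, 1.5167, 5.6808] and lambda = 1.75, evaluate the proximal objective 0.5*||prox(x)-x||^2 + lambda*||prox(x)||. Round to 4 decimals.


Step 1: Compute ||x||.
||x|| = 10.9197
Step 2: Compute scaling factor.
scale = max(0, 1 - 1.75/10.9197) = 0.8397
Step 3: prox(x) = [-6.0857, 4.7611, 1.2736, 4.7704]
||prox(x)|| = 9.1697
Step 4: Proximal objective.
0.5*||prox-x||^2 = 1.5313
lambda*||prox|| = 16.047
Total = 17.5782


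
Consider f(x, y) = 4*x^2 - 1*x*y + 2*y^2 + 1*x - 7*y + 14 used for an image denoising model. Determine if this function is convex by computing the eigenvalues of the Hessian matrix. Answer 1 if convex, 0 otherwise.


The Hessian of f(x,y) = 4*x^2 - 1*x*y + 2*y^2 + 1*x - 7*y + 14 is:
H = [[8, -1], [-1, 4]]
Trace = 8 + 4 = 12
Determinant = 8*4 - (-1)^2 = 31
Discriminant = (12)^2 - 4*31 = 20.0
Eigenvalues: lambda_1 = 3.7639, lambda_2 = 8.2361
The function is convex.

1


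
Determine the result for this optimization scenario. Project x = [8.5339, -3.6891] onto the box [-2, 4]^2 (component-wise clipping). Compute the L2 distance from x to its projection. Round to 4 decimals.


Project each component onto [-2, 4].
clip(8.5339) = 4.0, clip(-3.6891) = -2.0
Projection = [4.0, -2.0]
Squared diffs: [20.5562, 2.8531]
Distance = sqrt(23.4093) = 4.8383


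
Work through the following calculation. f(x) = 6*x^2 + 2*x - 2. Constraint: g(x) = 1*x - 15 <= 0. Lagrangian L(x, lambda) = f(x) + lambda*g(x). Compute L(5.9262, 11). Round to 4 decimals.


Step 1: Evaluate f(x).
f(5.9262) = 6*5.9262^2 + 2*5.9262 - 2 = 220.5715
Step 2: Evaluate g(x).
g(5.9262) = 1*5.9262 - 15 = -9.0738
Step 3: Compute Lagrangian.
L = 220.5715 + 11*-9.0738 = 120.7597


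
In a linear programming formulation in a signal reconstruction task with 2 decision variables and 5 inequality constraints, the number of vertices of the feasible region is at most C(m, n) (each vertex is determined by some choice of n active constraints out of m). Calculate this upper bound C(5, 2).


Each vertex corresponds to some choice of n active constraints out of m, so the number of vertices is at most C(m, n) = m! / (n!(m-n)!).
m = 5, n = 2
Numerator: 5 * 4
Denominator: 2! = 2
C(5, 2) = 10


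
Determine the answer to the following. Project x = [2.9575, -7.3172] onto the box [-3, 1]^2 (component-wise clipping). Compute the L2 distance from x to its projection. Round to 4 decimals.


Project each component onto [-3, 1].
clip(2.9575) = 1.0, clip(-7.3172) = -3.0
Projection = [1.0, -3.0]
Squared diffs: [3.8318, 18.6382]
Distance = sqrt(22.47) = 4.7403


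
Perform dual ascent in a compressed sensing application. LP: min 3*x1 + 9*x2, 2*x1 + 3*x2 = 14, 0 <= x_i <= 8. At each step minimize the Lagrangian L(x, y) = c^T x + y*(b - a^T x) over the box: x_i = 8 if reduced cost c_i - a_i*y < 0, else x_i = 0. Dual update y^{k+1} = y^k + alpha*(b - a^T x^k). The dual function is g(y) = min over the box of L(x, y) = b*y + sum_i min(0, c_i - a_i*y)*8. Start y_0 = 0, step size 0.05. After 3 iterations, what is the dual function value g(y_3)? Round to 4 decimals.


Dual ascent for LP: min 3*x1 + 9*x2, 2*x1 + 3*x2 = 14, 0 <= x_i <= 8
Step 1: y^k = 0.0, reduced costs: (3.0, 9.0)
  x^k = (0.0, 0.0), subgradient = b - a^T x = 14.0
  y^{k+1} = 0.0 + 0.05*14.0 = 0.7
Step 2: y^k = 0.7, reduced costs: (1.6, 6.9)
  x^k = (0.0, 0.0), subgradient = b - a^T x = 14.0
  y^{k+1} = 0.7 + 0.05*14.0 = 1.4
Step 3: y^k = 1.4, reduced costs: (0.2, 4.8)
  x^k = (0.0, 0.0), subgradient = b - a^T x = 14.0
  y^{k+1} = 1.4 + 0.05*14.0 = 2.1
Dual objective at y_3 = 2.1: reduced costs (-1.2, 2.7), box minimizer x = (8.0, 0.0)
g(y_3) = b*y + (c1 - a1*y)*x1 + (c2 - a2*y)*x2 = 14*2.1 + (-1.2)*8.0 + 2.7*0.0 = 29.4 - 9.6 + 0.0 = 19.8


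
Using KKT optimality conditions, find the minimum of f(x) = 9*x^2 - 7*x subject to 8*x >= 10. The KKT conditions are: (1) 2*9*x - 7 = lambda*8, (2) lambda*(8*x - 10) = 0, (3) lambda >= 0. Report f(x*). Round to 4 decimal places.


Step 1: Try lambda = 0 (constraint inactive).
x_unc = 7/(2*9) = 0.3889
Check: 8*0.3889 = 3.1112 < 10 -- violated!
Step 2: Constraint must be active: 8*x = 10
x* = 10/8 = 1.25
lambda = (2*9*1.25 - 7)/8 = 1.9375
Step 3: Compute optimal value.
f(x*) = 9*1.25^2 - 7*1.25 = 5.3125


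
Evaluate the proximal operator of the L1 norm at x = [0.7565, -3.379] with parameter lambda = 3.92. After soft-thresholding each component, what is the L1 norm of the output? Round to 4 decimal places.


Soft-thresholding with lambda = 3.92:
prox(0.7565) = sign(0.7565)*max(|0.7565| - 3.92, 0) = 0.0
prox(-3.379) = sign(-3.379)*max(|-3.379| - 3.92, 0) = 0.0
prox(x) = [0.0, 0.0]
||prox(x)||_1 = 0.0 + 0.0 = 0.0


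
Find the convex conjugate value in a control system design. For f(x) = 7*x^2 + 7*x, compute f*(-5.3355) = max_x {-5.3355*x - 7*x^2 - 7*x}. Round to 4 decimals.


f*(y) = sup_x {y*x - a*x^2 - b*x} = sup_x {(y-b)*x - a*x^2}
FOC: (y - b) - 2a*x = 0 => x* = (y - b)/(2a)
x* = (-5.3355 - 7)/(2*7) = -0.8811
f*(-5.3355) = (y-b)^2/(4a) = (-5.3355 - 7)^2/(4*7)
= 152.1646/28 = 5.4344


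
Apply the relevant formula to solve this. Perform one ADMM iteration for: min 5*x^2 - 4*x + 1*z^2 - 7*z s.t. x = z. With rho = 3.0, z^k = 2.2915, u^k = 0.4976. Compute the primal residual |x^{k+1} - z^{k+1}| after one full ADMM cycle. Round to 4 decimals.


ADMM iteration with rho = 3.0, z^k = 2.2915, u^k = 0.4976
Step 1: x-update.
Minimize 5*x^2 - 4*x + (3.0/2)*(x - 2.2915 + 0.4976)^2
FOC: (2*5 + 3.0)*x = 4 + 3.0*(2.2915 - 0.4976)
x^{k+1} = 0.7217
Step 2: z-update.
Minimize 1*z^2 - 7*z + (3.0/2)*(0.7217 - z + 0.4976)^2
FOC: (2*1 + 3.0)*z = 7 + 3.0*(0.7217 + 0.4976)
z^{k+1} = 2.1316
Step 3: u-update.
u^{k+1} = 0.4976 + 0.7217 - 2.1316 = -0.9123
Step 4: Primal residual = |0.7217 - 2.1316| = 1.4099


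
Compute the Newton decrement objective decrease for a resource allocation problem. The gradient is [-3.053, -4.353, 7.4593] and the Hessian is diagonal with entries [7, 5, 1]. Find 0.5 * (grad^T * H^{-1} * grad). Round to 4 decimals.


Step 1: H is diagonal, so H^(-1) * g = [-0.4361, -0.8706, 7.4593].
Step 2: g^T H^(-1) g = sum_i g_i^2 / H_ii
  = (-3.053)^2/7 + (-4.353)^2/5 + (7.4593)^2/1
  = 1.3315 + 3.7897 + 55.6412 = 60.7624
Step 3: Objective decrease = 0.5 * g^T H^(-1) g = 30.3812


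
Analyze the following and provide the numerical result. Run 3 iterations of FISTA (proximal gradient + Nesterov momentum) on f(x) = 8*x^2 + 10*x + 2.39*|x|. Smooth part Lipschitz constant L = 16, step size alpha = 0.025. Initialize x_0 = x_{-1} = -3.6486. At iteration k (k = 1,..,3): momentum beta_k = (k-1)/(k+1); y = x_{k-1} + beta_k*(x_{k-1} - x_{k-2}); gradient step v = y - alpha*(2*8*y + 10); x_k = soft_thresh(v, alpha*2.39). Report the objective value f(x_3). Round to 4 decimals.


FISTA on f(x) = 8*x^2 + 10*x + 2.39*|x|
L = 16, alpha = 0.025
Iteration 1: beta = 0.0, y = -3.6486 + 0.0*(-3.6486 + 3.6486) = -3.6486
  grad(y) = -48.3776, v = y - alpha*grad = -2.4392
  prox(v) = soft_thresh(-2.4392, 0.0598) = -2.3794
Iteration 2: beta = 0.3333, y = -2.3794 + 0.3333*(-2.3794 + 3.6486) = -1.9563
  grad(y) = -21.3015, v = y - alpha*grad = -1.4238
  prox(v) = soft_thresh(-1.4238, 0.0598) = -1.3641
Iteration 3: beta = 0.5, y = -1.3641 + 0.5*(-1.3641 + 2.3794) = -0.8564
  grad(y) = -3.7021, v = y - alpha*grad = -0.7638
  prox(v) = soft_thresh(-0.7638, 0.0598) = -0.7041
f(x_3) = 8*(-0.7041)^2 + 10*(-0.7041) + 2.39*|-0.7041| = -1.3922


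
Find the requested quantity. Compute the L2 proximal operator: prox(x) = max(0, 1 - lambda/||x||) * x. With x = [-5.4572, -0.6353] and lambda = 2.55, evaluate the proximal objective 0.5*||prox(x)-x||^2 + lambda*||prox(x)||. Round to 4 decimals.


Step 1: Compute ||x||.
||x|| = 5.4941
Step 2: Compute scaling factor.
scale = max(0, 1 - 2.55/5.4941) = 0.5359
Step 3: prox(x) = [-2.9243, -0.3404]
||prox(x)|| = 2.9441
Step 4: Proximal objective.
0.5*||prox-x||^2 = 3.2513
lambda*||prox|| = 7.5075
Total = 10.7586


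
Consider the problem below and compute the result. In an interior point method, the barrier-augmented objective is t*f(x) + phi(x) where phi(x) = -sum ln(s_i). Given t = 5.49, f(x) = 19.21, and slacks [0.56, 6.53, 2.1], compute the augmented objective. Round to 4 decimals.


Step 1: Compute log-barrier.
ln values: [-0.5798, 1.8764, 0.7419]
phi = -(-0.5798 + 1.8764 + 0.7419) = -2.0385
Step 2: Compute augmented objective.
t*f(x) = 5.49*19.21 = 105.4629
Total = 105.4629 - 2.0385 = 103.4244


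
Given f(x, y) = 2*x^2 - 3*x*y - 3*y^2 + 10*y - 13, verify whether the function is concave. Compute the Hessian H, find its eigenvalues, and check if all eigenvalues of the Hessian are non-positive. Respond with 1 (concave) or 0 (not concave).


The Hessian of f(x,y) = 2*x^2 - 3*x*y - 3*y^2 + 10*y - 13 is:
H = [[4, -3], [-3, -6]]
Trace = 4 - 6 = -2
Determinant = 4*-6 - (-3)^2 = -33
Discriminant = (-2)^2 - 4*-33 = 136.0
Eigenvalues: lambda_1 = -6.831, lambda_2 = 4.831
The function is not concave.

0


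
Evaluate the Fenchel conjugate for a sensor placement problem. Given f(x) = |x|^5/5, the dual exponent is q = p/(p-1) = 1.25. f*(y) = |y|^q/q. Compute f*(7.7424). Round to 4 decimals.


The conjugate exponent q satisfies 1/p + 1/q = 1.
p = 5, so q = 5/(5 - 1) = 1.25
|y|^q = 7.7424^1.25 = 12.915
f*(7.7424) = 12.915 / 1.25 = 10.332


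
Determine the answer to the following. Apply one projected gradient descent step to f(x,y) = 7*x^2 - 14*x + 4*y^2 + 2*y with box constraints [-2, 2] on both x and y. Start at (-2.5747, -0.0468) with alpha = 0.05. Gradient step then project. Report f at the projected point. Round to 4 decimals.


Step 1: Compute gradient at (-2.5747, -0.0468).
grad_x = 2*7*-2.5747 - 14 = -50.0458
grad_y = 2*4*-0.0468 + 2 = 1.6256
Step 2: Gradient step.
x_raw = -2.5747 - 0.05*-50.0458 = -0.0724
y_raw = -0.0468 - 0.05*1.6256 = -0.1281
Step 3: Project onto [-2, 2].
x_proj = clip(-0.0724) = -0.0724
y_proj = clip(-0.1281) = -0.1281
Step 4: Evaluate f.
f(-0.0724, -0.1281) = 0.8599


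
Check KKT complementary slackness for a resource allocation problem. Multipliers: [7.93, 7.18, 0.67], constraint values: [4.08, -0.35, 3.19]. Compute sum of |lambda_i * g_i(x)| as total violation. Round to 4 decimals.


KKT complementary slackness check:
lambda_1 * g_1 = 7.93 * 4.08 = 32.3544
lambda_2 * g_2 = 7.18 * -0.35 = -2.513
lambda_3 * g_3 = 0.67 * 3.19 = 2.1373
Total violation = 32.3544 + 2.513 + 2.1373 = 37.0047


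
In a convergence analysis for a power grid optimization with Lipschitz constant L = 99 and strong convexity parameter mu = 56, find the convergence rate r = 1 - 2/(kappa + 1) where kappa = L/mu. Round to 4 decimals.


Step 1: Compute the condition number.
kappa = L/mu = 99/56 = 1.7679
Step 2: Compute the convergence rate.
r = 1 - 2/(kappa + 1) = 1 - 2*mu/(L + mu) = (L - mu)/(L + mu) = 43/155 = 0.2774
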